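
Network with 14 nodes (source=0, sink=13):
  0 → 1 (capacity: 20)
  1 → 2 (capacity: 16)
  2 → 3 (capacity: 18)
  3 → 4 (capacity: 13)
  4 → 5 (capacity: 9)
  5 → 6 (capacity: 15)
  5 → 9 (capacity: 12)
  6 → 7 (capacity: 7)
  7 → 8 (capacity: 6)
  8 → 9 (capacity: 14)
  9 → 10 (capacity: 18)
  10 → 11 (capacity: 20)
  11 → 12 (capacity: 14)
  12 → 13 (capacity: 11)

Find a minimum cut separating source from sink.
Min cut value = 9, edges: (4,5)

Min cut value: 9
Partition: S = [0, 1, 2, 3, 4], T = [5, 6, 7, 8, 9, 10, 11, 12, 13]
Cut edges: (4,5)

By max-flow min-cut theorem, max flow = min cut = 9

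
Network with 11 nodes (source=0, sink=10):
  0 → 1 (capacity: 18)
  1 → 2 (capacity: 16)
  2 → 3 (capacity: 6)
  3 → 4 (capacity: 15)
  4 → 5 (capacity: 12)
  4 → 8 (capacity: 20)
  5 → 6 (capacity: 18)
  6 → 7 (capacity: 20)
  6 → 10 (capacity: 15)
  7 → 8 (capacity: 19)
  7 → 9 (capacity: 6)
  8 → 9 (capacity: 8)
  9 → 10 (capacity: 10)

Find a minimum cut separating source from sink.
Min cut value = 6, edges: (2,3)

Min cut value: 6
Partition: S = [0, 1, 2], T = [3, 4, 5, 6, 7, 8, 9, 10]
Cut edges: (2,3)

By max-flow min-cut theorem, max flow = min cut = 6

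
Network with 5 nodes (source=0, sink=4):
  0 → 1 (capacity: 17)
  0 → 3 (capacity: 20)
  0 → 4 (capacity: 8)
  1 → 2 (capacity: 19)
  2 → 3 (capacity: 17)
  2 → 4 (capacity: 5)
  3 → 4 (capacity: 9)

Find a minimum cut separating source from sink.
Min cut value = 22, edges: (0,4), (2,4), (3,4)

Min cut value: 22
Partition: S = [0, 1, 2, 3], T = [4]
Cut edges: (0,4), (2,4), (3,4)

By max-flow min-cut theorem, max flow = min cut = 22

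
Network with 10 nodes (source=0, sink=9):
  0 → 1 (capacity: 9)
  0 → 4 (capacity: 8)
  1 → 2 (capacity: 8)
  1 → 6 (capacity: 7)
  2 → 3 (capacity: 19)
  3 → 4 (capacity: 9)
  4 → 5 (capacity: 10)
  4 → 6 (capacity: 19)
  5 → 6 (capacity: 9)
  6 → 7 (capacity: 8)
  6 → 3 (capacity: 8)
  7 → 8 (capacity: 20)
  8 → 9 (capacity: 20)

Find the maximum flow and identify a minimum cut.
Max flow = 8, Min cut edges: (6,7)

Maximum flow: 8
Minimum cut: (6,7)
Partition: S = [0, 1, 2, 3, 4, 5, 6], T = [7, 8, 9]

Max-flow min-cut theorem verified: both equal 8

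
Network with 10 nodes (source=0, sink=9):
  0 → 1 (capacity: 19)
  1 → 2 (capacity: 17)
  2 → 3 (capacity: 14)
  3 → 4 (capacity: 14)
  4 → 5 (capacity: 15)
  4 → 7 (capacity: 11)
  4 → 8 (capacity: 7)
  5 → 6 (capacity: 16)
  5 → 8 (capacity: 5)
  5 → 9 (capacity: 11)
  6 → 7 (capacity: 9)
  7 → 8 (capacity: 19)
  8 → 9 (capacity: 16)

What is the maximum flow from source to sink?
Maximum flow = 14

Max flow: 14

Flow assignment:
  0 → 1: 14/19
  1 → 2: 14/17
  2 → 3: 14/14
  3 → 4: 14/14
  4 → 5: 14/15
  5 → 8: 3/5
  5 → 9: 11/11
  8 → 9: 3/16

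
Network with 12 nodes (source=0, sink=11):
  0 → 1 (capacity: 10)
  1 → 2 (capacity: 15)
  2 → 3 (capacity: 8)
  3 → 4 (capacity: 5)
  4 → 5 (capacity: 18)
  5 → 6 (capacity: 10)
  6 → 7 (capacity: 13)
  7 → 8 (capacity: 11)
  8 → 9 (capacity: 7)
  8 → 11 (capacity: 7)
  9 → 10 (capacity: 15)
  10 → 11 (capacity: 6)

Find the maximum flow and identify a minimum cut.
Max flow = 5, Min cut edges: (3,4)

Maximum flow: 5
Minimum cut: (3,4)
Partition: S = [0, 1, 2, 3], T = [4, 5, 6, 7, 8, 9, 10, 11]

Max-flow min-cut theorem verified: both equal 5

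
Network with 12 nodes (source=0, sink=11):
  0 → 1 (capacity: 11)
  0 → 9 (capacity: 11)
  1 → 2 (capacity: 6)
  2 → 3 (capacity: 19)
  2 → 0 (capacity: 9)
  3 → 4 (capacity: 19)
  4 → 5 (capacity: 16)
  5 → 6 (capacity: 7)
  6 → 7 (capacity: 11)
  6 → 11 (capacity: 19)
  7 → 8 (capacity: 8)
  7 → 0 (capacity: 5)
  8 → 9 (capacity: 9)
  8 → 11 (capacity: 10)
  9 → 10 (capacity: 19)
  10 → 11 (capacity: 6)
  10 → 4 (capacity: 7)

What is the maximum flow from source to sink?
Maximum flow = 13

Max flow: 13

Flow assignment:
  0 → 1: 6/11
  0 → 9: 11/11
  1 → 2: 6/6
  2 → 3: 2/19
  2 → 0: 4/9
  3 → 4: 2/19
  4 → 5: 7/16
  5 → 6: 7/7
  6 → 11: 7/19
  9 → 10: 11/19
  10 → 11: 6/6
  10 → 4: 5/7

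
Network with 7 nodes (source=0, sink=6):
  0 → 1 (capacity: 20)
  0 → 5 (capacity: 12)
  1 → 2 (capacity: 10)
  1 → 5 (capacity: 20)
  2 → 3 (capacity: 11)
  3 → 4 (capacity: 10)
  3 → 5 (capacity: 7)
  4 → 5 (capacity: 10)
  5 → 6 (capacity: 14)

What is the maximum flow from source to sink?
Maximum flow = 14

Max flow: 14

Flow assignment:
  0 → 1: 2/20
  0 → 5: 12/12
  1 → 5: 2/20
  5 → 6: 14/14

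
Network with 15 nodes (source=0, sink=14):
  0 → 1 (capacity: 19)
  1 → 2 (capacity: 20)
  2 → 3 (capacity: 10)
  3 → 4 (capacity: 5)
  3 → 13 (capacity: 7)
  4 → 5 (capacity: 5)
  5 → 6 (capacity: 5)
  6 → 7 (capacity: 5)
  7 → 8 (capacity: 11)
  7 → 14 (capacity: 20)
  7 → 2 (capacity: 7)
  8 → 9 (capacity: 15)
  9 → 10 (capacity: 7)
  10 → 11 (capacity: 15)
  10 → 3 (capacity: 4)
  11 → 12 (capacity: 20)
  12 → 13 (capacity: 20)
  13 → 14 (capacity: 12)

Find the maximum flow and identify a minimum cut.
Max flow = 10, Min cut edges: (2,3)

Maximum flow: 10
Minimum cut: (2,3)
Partition: S = [0, 1, 2], T = [3, 4, 5, 6, 7, 8, 9, 10, 11, 12, 13, 14]

Max-flow min-cut theorem verified: both equal 10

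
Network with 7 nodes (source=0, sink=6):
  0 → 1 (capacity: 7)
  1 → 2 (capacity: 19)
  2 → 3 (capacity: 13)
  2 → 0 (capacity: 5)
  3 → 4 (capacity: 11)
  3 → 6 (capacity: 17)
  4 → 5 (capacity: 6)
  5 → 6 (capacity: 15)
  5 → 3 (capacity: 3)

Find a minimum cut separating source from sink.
Min cut value = 7, edges: (0,1)

Min cut value: 7
Partition: S = [0], T = [1, 2, 3, 4, 5, 6]
Cut edges: (0,1)

By max-flow min-cut theorem, max flow = min cut = 7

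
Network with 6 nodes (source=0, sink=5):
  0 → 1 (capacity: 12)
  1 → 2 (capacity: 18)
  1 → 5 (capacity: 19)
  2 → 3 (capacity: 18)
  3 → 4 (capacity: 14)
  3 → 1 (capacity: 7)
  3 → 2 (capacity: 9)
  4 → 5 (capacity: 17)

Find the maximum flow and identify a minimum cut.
Max flow = 12, Min cut edges: (0,1)

Maximum flow: 12
Minimum cut: (0,1)
Partition: S = [0], T = [1, 2, 3, 4, 5]

Max-flow min-cut theorem verified: both equal 12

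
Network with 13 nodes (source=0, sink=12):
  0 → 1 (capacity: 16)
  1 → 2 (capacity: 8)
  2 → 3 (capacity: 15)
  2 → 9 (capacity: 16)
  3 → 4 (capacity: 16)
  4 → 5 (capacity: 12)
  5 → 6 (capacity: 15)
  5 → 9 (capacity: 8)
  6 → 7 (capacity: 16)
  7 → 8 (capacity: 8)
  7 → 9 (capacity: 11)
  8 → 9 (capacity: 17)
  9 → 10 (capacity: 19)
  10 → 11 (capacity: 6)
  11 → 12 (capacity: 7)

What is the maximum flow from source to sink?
Maximum flow = 6

Max flow: 6

Flow assignment:
  0 → 1: 6/16
  1 → 2: 6/8
  2 → 9: 6/16
  9 → 10: 6/19
  10 → 11: 6/6
  11 → 12: 6/7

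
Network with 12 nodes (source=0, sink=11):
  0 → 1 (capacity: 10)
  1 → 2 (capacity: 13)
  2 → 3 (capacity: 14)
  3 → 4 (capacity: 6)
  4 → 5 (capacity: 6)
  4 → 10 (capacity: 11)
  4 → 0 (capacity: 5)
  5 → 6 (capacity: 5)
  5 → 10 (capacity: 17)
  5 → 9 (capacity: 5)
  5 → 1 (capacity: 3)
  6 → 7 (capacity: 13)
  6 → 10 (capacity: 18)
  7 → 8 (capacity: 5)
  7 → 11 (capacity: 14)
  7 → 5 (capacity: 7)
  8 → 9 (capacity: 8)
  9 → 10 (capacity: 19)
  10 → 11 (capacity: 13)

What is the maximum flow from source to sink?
Maximum flow = 6

Max flow: 6

Flow assignment:
  0 → 1: 6/10
  1 → 2: 6/13
  2 → 3: 6/14
  3 → 4: 6/6
  4 → 10: 6/11
  10 → 11: 6/13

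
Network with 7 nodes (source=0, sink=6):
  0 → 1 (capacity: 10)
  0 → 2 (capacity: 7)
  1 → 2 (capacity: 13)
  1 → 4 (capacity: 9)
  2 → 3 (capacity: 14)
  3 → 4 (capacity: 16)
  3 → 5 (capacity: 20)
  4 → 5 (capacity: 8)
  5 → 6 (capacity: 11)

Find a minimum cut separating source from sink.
Min cut value = 11, edges: (5,6)

Min cut value: 11
Partition: S = [0, 1, 2, 3, 4, 5], T = [6]
Cut edges: (5,6)

By max-flow min-cut theorem, max flow = min cut = 11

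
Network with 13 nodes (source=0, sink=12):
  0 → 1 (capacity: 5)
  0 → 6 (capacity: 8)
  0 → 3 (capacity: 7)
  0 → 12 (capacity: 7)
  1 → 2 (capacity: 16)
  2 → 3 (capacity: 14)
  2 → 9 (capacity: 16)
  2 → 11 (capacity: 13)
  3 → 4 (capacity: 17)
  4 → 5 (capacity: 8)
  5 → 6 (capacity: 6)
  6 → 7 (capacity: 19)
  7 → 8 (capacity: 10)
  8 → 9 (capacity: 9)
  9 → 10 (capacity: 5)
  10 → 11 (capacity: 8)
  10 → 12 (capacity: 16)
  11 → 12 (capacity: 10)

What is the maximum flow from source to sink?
Maximum flow = 17

Max flow: 17

Flow assignment:
  0 → 1: 5/5
  0 → 3: 5/7
  0 → 12: 7/7
  1 → 2: 5/16
  2 → 11: 5/13
  3 → 4: 5/17
  4 → 5: 5/8
  5 → 6: 5/6
  6 → 7: 5/19
  7 → 8: 5/10
  8 → 9: 5/9
  9 → 10: 5/5
  10 → 12: 5/16
  11 → 12: 5/10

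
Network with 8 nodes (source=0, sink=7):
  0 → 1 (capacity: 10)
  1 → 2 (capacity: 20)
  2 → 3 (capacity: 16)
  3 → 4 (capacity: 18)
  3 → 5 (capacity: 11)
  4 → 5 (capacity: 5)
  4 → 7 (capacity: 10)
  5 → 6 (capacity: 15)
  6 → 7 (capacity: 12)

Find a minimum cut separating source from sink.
Min cut value = 10, edges: (0,1)

Min cut value: 10
Partition: S = [0], T = [1, 2, 3, 4, 5, 6, 7]
Cut edges: (0,1)

By max-flow min-cut theorem, max flow = min cut = 10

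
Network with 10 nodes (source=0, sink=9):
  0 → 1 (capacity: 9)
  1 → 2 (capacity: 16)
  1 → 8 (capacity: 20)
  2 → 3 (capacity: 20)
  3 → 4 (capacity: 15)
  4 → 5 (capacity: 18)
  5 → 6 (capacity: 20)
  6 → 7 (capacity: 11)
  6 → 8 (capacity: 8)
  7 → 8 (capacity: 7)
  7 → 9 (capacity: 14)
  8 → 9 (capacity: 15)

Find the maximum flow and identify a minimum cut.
Max flow = 9, Min cut edges: (0,1)

Maximum flow: 9
Minimum cut: (0,1)
Partition: S = [0], T = [1, 2, 3, 4, 5, 6, 7, 8, 9]

Max-flow min-cut theorem verified: both equal 9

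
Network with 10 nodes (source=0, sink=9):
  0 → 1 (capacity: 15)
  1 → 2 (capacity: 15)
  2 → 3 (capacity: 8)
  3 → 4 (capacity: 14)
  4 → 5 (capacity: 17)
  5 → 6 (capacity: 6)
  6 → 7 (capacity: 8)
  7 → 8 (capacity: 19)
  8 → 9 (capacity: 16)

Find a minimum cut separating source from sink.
Min cut value = 6, edges: (5,6)

Min cut value: 6
Partition: S = [0, 1, 2, 3, 4, 5], T = [6, 7, 8, 9]
Cut edges: (5,6)

By max-flow min-cut theorem, max flow = min cut = 6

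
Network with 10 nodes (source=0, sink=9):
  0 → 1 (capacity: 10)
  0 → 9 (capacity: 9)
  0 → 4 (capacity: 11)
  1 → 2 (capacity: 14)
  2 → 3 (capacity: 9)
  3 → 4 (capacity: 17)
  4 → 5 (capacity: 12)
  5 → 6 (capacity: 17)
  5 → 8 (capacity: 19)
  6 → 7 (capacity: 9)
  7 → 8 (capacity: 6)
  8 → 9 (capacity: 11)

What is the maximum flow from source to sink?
Maximum flow = 20

Max flow: 20

Flow assignment:
  0 → 1: 9/10
  0 → 9: 9/9
  0 → 4: 2/11
  1 → 2: 9/14
  2 → 3: 9/9
  3 → 4: 9/17
  4 → 5: 11/12
  5 → 8: 11/19
  8 → 9: 11/11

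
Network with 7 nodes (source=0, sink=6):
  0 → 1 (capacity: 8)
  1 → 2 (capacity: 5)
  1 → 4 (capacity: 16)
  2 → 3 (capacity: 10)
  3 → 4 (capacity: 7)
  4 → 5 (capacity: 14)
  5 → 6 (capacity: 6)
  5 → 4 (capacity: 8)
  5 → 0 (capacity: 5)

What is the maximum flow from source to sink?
Maximum flow = 6

Max flow: 6

Flow assignment:
  0 → 1: 8/8
  1 → 4: 8/16
  4 → 5: 8/14
  5 → 6: 6/6
  5 → 0: 2/5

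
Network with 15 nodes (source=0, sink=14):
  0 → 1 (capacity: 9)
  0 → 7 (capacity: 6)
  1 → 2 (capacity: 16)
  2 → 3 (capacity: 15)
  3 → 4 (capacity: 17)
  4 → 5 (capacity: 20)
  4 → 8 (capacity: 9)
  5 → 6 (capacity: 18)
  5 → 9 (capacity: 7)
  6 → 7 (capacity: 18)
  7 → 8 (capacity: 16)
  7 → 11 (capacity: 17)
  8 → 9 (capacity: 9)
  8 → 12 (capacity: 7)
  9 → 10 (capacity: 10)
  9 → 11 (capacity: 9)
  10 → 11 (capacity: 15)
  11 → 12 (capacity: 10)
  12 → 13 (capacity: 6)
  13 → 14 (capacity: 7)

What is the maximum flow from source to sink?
Maximum flow = 6

Max flow: 6

Flow assignment:
  0 → 1: 6/9
  1 → 2: 6/16
  2 → 3: 6/15
  3 → 4: 6/17
  4 → 5: 5/20
  4 → 8: 1/9
  5 → 6: 5/18
  6 → 7: 5/18
  7 → 8: 5/16
  8 → 12: 6/7
  12 → 13: 6/6
  13 → 14: 6/7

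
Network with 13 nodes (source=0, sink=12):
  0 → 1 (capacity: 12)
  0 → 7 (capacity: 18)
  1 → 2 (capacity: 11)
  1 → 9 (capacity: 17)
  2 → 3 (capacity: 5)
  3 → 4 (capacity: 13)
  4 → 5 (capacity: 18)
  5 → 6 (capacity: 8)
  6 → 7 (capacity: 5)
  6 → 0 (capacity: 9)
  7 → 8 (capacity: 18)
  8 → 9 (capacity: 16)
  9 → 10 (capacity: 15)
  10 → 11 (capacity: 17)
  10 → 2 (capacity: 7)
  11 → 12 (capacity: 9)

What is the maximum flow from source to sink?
Maximum flow = 9

Max flow: 9

Flow assignment:
  0 → 7: 9/18
  7 → 8: 9/18
  8 → 9: 9/16
  9 → 10: 9/15
  10 → 11: 9/17
  11 → 12: 9/9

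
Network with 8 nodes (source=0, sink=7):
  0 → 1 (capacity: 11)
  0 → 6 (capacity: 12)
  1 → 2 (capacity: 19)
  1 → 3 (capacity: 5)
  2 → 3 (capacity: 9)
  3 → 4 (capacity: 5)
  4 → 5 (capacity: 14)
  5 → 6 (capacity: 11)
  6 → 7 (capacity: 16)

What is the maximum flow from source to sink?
Maximum flow = 16

Max flow: 16

Flow assignment:
  0 → 1: 5/11
  0 → 6: 11/12
  1 → 3: 5/5
  3 → 4: 5/5
  4 → 5: 5/14
  5 → 6: 5/11
  6 → 7: 16/16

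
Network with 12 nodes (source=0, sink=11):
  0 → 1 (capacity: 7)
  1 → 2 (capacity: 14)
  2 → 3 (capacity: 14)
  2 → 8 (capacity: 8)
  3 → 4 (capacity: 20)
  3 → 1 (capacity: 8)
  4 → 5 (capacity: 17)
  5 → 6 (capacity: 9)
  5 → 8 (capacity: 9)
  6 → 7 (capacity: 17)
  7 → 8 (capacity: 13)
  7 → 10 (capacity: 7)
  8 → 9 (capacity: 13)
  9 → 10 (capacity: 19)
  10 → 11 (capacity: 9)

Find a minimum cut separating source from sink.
Min cut value = 7, edges: (0,1)

Min cut value: 7
Partition: S = [0], T = [1, 2, 3, 4, 5, 6, 7, 8, 9, 10, 11]
Cut edges: (0,1)

By max-flow min-cut theorem, max flow = min cut = 7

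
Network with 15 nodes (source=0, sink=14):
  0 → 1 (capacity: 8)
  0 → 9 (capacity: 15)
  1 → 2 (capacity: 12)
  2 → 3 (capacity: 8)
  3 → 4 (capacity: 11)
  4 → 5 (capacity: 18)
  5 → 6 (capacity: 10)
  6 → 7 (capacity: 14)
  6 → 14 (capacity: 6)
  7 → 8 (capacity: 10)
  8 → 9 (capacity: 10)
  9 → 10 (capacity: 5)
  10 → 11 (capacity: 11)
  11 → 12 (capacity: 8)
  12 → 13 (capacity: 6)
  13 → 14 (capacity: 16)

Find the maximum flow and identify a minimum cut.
Max flow = 11, Min cut edges: (6,14), (9,10)

Maximum flow: 11
Minimum cut: (6,14), (9,10)
Partition: S = [0, 1, 2, 3, 4, 5, 6, 7, 8, 9], T = [10, 11, 12, 13, 14]

Max-flow min-cut theorem verified: both equal 11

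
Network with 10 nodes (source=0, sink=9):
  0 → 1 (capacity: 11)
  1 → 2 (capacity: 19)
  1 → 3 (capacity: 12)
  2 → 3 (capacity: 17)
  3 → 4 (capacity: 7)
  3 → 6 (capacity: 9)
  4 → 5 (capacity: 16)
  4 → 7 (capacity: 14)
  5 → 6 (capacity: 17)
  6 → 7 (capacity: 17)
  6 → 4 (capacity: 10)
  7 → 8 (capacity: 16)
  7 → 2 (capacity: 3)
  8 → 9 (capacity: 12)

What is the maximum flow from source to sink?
Maximum flow = 11

Max flow: 11

Flow assignment:
  0 → 1: 11/11
  1 → 3: 11/12
  3 → 4: 7/7
  3 → 6: 4/9
  4 → 7: 7/14
  6 → 7: 4/17
  7 → 8: 11/16
  8 → 9: 11/12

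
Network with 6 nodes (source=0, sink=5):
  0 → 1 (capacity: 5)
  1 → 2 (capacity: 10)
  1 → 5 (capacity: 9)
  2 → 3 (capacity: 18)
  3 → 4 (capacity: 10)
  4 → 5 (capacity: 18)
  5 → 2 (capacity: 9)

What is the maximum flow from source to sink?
Maximum flow = 5

Max flow: 5

Flow assignment:
  0 → 1: 5/5
  1 → 5: 5/9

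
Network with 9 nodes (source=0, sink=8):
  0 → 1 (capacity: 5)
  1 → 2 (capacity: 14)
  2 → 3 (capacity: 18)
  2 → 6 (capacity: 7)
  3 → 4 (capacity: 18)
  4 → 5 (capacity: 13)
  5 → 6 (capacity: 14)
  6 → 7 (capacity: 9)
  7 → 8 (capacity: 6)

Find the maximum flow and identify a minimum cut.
Max flow = 5, Min cut edges: (0,1)

Maximum flow: 5
Minimum cut: (0,1)
Partition: S = [0], T = [1, 2, 3, 4, 5, 6, 7, 8]

Max-flow min-cut theorem verified: both equal 5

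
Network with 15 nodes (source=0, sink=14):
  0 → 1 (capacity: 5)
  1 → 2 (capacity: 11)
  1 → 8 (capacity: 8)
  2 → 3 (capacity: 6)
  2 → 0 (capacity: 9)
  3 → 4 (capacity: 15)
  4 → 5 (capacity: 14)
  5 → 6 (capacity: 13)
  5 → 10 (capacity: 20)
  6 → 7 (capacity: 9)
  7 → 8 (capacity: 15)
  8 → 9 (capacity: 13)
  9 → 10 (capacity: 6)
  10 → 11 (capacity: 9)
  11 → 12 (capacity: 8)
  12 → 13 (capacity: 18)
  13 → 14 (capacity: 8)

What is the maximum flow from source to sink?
Maximum flow = 5

Max flow: 5

Flow assignment:
  0 → 1: 5/5
  1 → 8: 5/8
  8 → 9: 5/13
  9 → 10: 5/6
  10 → 11: 5/9
  11 → 12: 5/8
  12 → 13: 5/18
  13 → 14: 5/8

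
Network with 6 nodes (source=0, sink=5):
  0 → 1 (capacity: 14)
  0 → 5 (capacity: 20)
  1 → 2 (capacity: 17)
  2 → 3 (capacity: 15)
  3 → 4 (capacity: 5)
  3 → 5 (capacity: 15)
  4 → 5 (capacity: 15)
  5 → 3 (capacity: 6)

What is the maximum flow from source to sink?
Maximum flow = 34

Max flow: 34

Flow assignment:
  0 → 1: 14/14
  0 → 5: 20/20
  1 → 2: 14/17
  2 → 3: 14/15
  3 → 5: 14/15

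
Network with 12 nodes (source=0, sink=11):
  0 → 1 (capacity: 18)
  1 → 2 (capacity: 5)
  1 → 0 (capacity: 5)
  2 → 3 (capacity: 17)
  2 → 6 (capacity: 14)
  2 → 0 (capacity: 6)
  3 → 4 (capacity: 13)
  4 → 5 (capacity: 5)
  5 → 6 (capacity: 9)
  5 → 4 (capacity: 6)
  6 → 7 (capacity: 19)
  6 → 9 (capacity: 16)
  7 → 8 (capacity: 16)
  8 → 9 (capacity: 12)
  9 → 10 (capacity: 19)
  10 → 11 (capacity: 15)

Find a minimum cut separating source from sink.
Min cut value = 5, edges: (1,2)

Min cut value: 5
Partition: S = [0, 1], T = [2, 3, 4, 5, 6, 7, 8, 9, 10, 11]
Cut edges: (1,2)

By max-flow min-cut theorem, max flow = min cut = 5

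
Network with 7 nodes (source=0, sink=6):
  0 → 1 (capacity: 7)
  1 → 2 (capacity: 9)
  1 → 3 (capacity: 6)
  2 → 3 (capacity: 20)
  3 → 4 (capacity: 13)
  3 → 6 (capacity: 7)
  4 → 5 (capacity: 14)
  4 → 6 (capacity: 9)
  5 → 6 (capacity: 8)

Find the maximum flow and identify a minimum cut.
Max flow = 7, Min cut edges: (0,1)

Maximum flow: 7
Minimum cut: (0,1)
Partition: S = [0], T = [1, 2, 3, 4, 5, 6]

Max-flow min-cut theorem verified: both equal 7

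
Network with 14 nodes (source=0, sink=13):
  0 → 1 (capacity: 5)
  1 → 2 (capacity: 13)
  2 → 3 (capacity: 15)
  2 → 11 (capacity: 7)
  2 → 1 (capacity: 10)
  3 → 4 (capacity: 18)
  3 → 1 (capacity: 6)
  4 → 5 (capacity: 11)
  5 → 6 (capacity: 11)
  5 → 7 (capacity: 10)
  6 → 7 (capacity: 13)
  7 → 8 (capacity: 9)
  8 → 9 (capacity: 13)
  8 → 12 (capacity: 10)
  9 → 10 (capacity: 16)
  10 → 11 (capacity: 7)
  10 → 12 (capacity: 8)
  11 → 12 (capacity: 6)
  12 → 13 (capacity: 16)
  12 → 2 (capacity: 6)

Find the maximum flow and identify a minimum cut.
Max flow = 5, Min cut edges: (0,1)

Maximum flow: 5
Minimum cut: (0,1)
Partition: S = [0], T = [1, 2, 3, 4, 5, 6, 7, 8, 9, 10, 11, 12, 13]

Max-flow min-cut theorem verified: both equal 5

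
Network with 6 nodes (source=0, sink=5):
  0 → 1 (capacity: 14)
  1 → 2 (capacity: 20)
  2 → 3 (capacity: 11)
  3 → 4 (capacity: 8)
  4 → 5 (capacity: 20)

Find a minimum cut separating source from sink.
Min cut value = 8, edges: (3,4)

Min cut value: 8
Partition: S = [0, 1, 2, 3], T = [4, 5]
Cut edges: (3,4)

By max-flow min-cut theorem, max flow = min cut = 8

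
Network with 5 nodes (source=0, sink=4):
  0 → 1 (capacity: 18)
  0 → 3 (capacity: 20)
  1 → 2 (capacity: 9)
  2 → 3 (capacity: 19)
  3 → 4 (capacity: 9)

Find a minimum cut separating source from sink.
Min cut value = 9, edges: (3,4)

Min cut value: 9
Partition: S = [0, 1, 2, 3], T = [4]
Cut edges: (3,4)

By max-flow min-cut theorem, max flow = min cut = 9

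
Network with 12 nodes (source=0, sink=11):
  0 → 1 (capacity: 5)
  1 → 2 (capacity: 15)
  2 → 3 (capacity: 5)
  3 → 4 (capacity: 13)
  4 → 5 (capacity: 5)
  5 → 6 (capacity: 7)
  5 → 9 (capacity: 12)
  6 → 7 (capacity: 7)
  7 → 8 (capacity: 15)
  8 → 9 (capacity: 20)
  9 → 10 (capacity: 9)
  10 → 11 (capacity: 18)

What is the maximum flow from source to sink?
Maximum flow = 5

Max flow: 5

Flow assignment:
  0 → 1: 5/5
  1 → 2: 5/15
  2 → 3: 5/5
  3 → 4: 5/13
  4 → 5: 5/5
  5 → 9: 5/12
  9 → 10: 5/9
  10 → 11: 5/18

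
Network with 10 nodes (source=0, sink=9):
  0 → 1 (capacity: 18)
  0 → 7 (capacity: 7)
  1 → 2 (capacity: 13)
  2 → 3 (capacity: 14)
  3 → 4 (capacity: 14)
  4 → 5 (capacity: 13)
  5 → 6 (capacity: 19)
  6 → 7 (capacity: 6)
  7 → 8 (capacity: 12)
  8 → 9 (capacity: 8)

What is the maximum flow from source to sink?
Maximum flow = 8

Max flow: 8

Flow assignment:
  0 → 1: 6/18
  0 → 7: 2/7
  1 → 2: 6/13
  2 → 3: 6/14
  3 → 4: 6/14
  4 → 5: 6/13
  5 → 6: 6/19
  6 → 7: 6/6
  7 → 8: 8/12
  8 → 9: 8/8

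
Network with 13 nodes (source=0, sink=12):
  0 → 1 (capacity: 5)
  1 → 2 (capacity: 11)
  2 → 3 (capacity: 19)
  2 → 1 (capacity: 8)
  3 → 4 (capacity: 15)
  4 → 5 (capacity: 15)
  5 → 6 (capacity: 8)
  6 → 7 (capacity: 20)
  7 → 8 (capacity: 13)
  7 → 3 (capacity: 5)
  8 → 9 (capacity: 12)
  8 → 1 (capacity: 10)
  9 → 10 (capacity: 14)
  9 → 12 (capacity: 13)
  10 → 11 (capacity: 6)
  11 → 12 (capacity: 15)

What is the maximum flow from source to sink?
Maximum flow = 5

Max flow: 5

Flow assignment:
  0 → 1: 5/5
  1 → 2: 5/11
  2 → 3: 5/19
  3 → 4: 5/15
  4 → 5: 5/15
  5 → 6: 5/8
  6 → 7: 5/20
  7 → 8: 5/13
  8 → 9: 5/12
  9 → 12: 5/13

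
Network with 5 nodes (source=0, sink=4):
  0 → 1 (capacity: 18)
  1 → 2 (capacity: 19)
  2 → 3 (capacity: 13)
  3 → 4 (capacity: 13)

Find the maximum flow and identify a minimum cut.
Max flow = 13, Min cut edges: (3,4)

Maximum flow: 13
Minimum cut: (3,4)
Partition: S = [0, 1, 2, 3], T = [4]

Max-flow min-cut theorem verified: both equal 13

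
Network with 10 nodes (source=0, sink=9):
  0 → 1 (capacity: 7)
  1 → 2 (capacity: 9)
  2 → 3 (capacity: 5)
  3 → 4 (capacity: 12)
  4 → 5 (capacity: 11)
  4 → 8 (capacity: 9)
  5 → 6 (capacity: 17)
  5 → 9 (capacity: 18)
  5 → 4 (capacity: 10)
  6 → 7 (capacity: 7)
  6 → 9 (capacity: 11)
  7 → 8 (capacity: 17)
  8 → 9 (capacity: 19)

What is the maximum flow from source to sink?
Maximum flow = 5

Max flow: 5

Flow assignment:
  0 → 1: 5/7
  1 → 2: 5/9
  2 → 3: 5/5
  3 → 4: 5/12
  4 → 5: 5/11
  5 → 9: 5/18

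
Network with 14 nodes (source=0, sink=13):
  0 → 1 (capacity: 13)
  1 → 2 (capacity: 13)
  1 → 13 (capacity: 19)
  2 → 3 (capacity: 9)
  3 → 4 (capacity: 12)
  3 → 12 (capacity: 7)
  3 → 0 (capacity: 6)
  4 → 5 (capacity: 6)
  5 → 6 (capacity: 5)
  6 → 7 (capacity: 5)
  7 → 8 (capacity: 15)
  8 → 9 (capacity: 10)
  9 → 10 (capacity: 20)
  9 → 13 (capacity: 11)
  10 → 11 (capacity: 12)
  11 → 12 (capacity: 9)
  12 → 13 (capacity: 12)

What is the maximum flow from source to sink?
Maximum flow = 13

Max flow: 13

Flow assignment:
  0 → 1: 13/13
  1 → 13: 13/19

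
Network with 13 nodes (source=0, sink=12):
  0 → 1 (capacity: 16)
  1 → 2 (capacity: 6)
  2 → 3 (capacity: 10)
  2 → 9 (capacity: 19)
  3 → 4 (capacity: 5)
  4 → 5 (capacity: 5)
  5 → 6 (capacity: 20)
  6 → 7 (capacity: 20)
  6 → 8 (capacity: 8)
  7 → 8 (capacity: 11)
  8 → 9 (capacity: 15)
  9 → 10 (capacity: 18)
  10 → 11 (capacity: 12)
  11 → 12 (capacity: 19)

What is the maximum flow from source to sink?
Maximum flow = 6

Max flow: 6

Flow assignment:
  0 → 1: 6/16
  1 → 2: 6/6
  2 → 9: 6/19
  9 → 10: 6/18
  10 → 11: 6/12
  11 → 12: 6/19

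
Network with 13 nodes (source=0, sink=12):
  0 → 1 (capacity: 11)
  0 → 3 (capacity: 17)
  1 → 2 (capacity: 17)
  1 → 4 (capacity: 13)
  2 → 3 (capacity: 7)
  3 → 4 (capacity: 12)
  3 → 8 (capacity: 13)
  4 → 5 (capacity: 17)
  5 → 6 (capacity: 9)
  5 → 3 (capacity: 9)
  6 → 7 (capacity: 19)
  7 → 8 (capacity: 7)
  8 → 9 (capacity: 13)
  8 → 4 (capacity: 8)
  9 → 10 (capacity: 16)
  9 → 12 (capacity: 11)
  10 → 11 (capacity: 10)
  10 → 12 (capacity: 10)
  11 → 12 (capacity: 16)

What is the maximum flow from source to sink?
Maximum flow = 13

Max flow: 13

Flow assignment:
  0 → 1: 7/11
  0 → 3: 6/17
  1 → 2: 7/17
  2 → 3: 7/7
  3 → 4: 9/12
  3 → 8: 6/13
  4 → 5: 9/17
  5 → 6: 7/9
  5 → 3: 2/9
  6 → 7: 7/19
  7 → 8: 7/7
  8 → 9: 13/13
  9 → 10: 2/16
  9 → 12: 11/11
  10 → 12: 2/10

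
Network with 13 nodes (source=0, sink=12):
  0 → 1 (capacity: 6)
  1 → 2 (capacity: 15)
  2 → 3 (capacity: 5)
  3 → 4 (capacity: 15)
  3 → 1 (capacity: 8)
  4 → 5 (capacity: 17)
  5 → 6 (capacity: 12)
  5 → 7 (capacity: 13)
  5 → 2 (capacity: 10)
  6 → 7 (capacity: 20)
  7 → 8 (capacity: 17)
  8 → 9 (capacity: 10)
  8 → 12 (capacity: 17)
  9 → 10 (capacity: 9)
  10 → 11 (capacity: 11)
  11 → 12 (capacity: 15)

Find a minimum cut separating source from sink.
Min cut value = 5, edges: (2,3)

Min cut value: 5
Partition: S = [0, 1, 2], T = [3, 4, 5, 6, 7, 8, 9, 10, 11, 12]
Cut edges: (2,3)

By max-flow min-cut theorem, max flow = min cut = 5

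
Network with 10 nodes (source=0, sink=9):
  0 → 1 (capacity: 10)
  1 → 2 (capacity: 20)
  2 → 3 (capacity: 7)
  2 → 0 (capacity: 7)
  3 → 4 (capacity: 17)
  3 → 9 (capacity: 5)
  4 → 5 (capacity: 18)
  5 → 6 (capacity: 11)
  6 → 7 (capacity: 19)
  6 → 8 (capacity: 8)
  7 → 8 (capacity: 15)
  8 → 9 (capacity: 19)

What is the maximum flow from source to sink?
Maximum flow = 7

Max flow: 7

Flow assignment:
  0 → 1: 10/10
  1 → 2: 10/20
  2 → 3: 7/7
  2 → 0: 3/7
  3 → 4: 2/17
  3 → 9: 5/5
  4 → 5: 2/18
  5 → 6: 2/11
  6 → 8: 2/8
  8 → 9: 2/19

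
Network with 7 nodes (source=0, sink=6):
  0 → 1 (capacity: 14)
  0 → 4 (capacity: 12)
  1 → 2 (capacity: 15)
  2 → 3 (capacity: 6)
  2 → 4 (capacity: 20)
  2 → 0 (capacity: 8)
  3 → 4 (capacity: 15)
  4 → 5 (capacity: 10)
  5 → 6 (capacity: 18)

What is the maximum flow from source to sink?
Maximum flow = 10

Max flow: 10

Flow assignment:
  0 → 1: 8/14
  0 → 4: 10/12
  1 → 2: 8/15
  2 → 0: 8/8
  4 → 5: 10/10
  5 → 6: 10/18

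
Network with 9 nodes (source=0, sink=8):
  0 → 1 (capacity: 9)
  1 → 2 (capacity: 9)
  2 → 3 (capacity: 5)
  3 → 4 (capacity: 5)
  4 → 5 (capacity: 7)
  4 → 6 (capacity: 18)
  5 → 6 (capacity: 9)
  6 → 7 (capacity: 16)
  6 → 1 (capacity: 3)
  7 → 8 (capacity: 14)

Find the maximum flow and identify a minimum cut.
Max flow = 5, Min cut edges: (3,4)

Maximum flow: 5
Minimum cut: (3,4)
Partition: S = [0, 1, 2, 3], T = [4, 5, 6, 7, 8]

Max-flow min-cut theorem verified: both equal 5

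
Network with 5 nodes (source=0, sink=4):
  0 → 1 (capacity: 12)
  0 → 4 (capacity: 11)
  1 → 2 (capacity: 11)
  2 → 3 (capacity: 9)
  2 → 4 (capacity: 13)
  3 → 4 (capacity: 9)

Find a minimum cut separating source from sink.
Min cut value = 22, edges: (0,4), (1,2)

Min cut value: 22
Partition: S = [0, 1], T = [2, 3, 4]
Cut edges: (0,4), (1,2)

By max-flow min-cut theorem, max flow = min cut = 22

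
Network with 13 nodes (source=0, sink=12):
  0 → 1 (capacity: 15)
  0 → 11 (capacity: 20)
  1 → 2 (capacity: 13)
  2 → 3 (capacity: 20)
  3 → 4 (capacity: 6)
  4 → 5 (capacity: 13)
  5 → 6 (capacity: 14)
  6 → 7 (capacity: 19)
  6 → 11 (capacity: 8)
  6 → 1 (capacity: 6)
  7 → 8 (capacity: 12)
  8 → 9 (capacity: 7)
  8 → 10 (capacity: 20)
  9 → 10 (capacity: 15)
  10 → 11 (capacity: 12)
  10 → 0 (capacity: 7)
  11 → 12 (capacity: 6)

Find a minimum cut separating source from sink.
Min cut value = 6, edges: (11,12)

Min cut value: 6
Partition: S = [0, 1, 2, 3, 4, 5, 6, 7, 8, 9, 10, 11], T = [12]
Cut edges: (11,12)

By max-flow min-cut theorem, max flow = min cut = 6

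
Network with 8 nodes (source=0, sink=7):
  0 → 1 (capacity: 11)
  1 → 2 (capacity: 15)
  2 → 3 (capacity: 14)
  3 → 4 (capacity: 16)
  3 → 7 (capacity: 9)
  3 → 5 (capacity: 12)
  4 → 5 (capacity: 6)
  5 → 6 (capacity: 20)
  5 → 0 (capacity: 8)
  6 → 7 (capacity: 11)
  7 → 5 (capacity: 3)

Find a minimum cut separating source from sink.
Min cut value = 11, edges: (0,1)

Min cut value: 11
Partition: S = [0], T = [1, 2, 3, 4, 5, 6, 7]
Cut edges: (0,1)

By max-flow min-cut theorem, max flow = min cut = 11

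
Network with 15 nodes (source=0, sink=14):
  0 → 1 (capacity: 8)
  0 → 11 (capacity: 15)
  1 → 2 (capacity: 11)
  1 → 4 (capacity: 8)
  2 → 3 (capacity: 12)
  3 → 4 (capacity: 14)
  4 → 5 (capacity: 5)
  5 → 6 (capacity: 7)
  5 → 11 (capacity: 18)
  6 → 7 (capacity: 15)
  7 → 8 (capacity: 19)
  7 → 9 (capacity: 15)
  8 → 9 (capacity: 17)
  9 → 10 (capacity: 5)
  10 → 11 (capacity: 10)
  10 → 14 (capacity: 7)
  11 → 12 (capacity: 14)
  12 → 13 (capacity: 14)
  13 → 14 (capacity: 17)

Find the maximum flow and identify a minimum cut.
Max flow = 19, Min cut edges: (9,10), (12,13)

Maximum flow: 19
Minimum cut: (9,10), (12,13)
Partition: S = [0, 1, 2, 3, 4, 5, 6, 7, 8, 9, 11, 12], T = [10, 13, 14]

Max-flow min-cut theorem verified: both equal 19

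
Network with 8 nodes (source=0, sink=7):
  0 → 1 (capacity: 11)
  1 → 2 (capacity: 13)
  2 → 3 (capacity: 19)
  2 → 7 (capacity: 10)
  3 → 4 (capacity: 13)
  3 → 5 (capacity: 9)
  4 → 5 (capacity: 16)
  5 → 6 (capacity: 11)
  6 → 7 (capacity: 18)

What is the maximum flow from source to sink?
Maximum flow = 11

Max flow: 11

Flow assignment:
  0 → 1: 11/11
  1 → 2: 11/13
  2 → 3: 1/19
  2 → 7: 10/10
  3 → 5: 1/9
  5 → 6: 1/11
  6 → 7: 1/18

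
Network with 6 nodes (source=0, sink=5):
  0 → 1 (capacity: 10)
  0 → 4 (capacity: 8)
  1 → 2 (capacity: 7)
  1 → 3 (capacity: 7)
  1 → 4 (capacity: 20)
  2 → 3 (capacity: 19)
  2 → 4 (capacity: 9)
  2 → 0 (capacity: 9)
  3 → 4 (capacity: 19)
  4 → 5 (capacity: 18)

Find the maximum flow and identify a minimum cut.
Max flow = 18, Min cut edges: (4,5)

Maximum flow: 18
Minimum cut: (4,5)
Partition: S = [0, 1, 2, 3, 4], T = [5]

Max-flow min-cut theorem verified: both equal 18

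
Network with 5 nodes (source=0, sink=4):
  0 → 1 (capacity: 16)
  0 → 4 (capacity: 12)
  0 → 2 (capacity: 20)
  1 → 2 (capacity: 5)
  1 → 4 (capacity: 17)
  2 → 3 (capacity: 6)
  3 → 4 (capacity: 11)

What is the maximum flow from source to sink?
Maximum flow = 34

Max flow: 34

Flow assignment:
  0 → 1: 16/16
  0 → 4: 12/12
  0 → 2: 6/20
  1 → 4: 16/17
  2 → 3: 6/6
  3 → 4: 6/11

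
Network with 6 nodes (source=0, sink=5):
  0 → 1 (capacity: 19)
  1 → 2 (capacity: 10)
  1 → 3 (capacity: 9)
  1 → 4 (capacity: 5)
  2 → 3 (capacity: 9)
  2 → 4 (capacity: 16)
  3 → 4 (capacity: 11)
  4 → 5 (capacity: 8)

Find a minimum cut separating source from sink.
Min cut value = 8, edges: (4,5)

Min cut value: 8
Partition: S = [0, 1, 2, 3, 4], T = [5]
Cut edges: (4,5)

By max-flow min-cut theorem, max flow = min cut = 8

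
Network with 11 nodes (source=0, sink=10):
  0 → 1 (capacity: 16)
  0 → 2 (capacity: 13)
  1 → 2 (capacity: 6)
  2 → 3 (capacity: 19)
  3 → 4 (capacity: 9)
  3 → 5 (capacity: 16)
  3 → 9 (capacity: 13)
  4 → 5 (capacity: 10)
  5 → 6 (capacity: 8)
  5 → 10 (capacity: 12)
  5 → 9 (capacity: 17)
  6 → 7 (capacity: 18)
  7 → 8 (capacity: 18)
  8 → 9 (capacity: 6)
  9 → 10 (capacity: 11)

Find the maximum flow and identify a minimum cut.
Max flow = 19, Min cut edges: (2,3)

Maximum flow: 19
Minimum cut: (2,3)
Partition: S = [0, 1, 2], T = [3, 4, 5, 6, 7, 8, 9, 10]

Max-flow min-cut theorem verified: both equal 19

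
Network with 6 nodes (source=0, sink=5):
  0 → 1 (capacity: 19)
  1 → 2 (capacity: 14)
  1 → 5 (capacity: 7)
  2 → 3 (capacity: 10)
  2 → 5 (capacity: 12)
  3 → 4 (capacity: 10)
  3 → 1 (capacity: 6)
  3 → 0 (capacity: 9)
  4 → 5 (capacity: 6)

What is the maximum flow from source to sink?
Maximum flow = 19

Max flow: 19

Flow assignment:
  0 → 1: 19/19
  1 → 2: 12/14
  1 → 5: 7/7
  2 → 5: 12/12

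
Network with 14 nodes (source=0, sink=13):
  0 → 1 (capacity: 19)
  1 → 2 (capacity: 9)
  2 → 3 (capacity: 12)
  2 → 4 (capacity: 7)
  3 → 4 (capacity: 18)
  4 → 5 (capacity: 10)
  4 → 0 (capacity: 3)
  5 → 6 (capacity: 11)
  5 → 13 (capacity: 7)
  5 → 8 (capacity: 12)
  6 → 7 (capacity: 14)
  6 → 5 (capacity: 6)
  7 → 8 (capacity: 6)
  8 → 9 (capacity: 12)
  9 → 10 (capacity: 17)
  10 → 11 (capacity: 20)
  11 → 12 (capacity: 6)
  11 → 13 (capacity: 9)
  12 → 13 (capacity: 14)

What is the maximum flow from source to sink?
Maximum flow = 9

Max flow: 9

Flow assignment:
  0 → 1: 9/19
  1 → 2: 9/9
  2 → 3: 2/12
  2 → 4: 7/7
  3 → 4: 2/18
  4 → 5: 9/10
  5 → 13: 7/7
  5 → 8: 2/12
  8 → 9: 2/12
  9 → 10: 2/17
  10 → 11: 2/20
  11 → 13: 2/9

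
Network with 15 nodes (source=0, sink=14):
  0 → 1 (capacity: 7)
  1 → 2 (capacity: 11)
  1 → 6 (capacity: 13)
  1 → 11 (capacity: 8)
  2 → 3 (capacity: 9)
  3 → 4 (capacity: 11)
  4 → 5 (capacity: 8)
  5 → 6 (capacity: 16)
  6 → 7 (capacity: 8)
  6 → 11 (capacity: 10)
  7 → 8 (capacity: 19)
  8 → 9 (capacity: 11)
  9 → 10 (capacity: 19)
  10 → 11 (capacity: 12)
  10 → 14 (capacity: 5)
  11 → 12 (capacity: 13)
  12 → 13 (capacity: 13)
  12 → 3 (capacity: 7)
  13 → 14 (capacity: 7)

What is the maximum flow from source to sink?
Maximum flow = 7

Max flow: 7

Flow assignment:
  0 → 1: 7/7
  1 → 11: 7/8
  11 → 12: 7/13
  12 → 13: 7/13
  13 → 14: 7/7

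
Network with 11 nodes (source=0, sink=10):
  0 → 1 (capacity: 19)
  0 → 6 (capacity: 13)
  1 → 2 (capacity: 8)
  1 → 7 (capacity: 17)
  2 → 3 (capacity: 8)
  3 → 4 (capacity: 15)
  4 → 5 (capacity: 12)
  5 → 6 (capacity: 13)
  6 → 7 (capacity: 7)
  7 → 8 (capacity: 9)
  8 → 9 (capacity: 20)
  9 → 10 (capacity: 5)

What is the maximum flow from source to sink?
Maximum flow = 5

Max flow: 5

Flow assignment:
  0 → 1: 2/19
  0 → 6: 3/13
  1 → 2: 2/8
  2 → 3: 2/8
  3 → 4: 2/15
  4 → 5: 2/12
  5 → 6: 2/13
  6 → 7: 5/7
  7 → 8: 5/9
  8 → 9: 5/20
  9 → 10: 5/5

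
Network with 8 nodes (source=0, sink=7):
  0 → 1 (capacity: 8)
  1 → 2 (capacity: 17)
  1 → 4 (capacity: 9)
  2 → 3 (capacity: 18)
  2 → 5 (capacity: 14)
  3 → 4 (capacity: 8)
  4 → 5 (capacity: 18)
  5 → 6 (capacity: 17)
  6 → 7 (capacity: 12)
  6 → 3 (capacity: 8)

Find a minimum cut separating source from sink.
Min cut value = 8, edges: (0,1)

Min cut value: 8
Partition: S = [0], T = [1, 2, 3, 4, 5, 6, 7]
Cut edges: (0,1)

By max-flow min-cut theorem, max flow = min cut = 8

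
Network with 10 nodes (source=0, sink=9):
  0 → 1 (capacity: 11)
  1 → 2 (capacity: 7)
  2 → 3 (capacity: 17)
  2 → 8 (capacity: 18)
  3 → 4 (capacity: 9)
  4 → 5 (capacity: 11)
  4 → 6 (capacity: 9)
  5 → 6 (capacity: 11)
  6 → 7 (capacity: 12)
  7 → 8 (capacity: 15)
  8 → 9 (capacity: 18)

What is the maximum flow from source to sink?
Maximum flow = 7

Max flow: 7

Flow assignment:
  0 → 1: 7/11
  1 → 2: 7/7
  2 → 8: 7/18
  8 → 9: 7/18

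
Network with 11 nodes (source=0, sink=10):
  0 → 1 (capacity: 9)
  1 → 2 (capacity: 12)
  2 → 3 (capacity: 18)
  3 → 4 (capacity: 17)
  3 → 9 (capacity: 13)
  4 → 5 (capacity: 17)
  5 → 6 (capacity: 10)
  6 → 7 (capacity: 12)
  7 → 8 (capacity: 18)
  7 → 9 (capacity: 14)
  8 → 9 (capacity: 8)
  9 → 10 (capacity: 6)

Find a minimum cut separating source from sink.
Min cut value = 6, edges: (9,10)

Min cut value: 6
Partition: S = [0, 1, 2, 3, 4, 5, 6, 7, 8, 9], T = [10]
Cut edges: (9,10)

By max-flow min-cut theorem, max flow = min cut = 6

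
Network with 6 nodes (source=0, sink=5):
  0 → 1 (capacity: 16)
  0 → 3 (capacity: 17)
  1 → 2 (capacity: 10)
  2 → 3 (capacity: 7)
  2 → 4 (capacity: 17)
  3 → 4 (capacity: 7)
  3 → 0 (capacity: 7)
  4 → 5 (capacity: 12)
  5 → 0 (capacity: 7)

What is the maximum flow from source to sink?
Maximum flow = 12

Max flow: 12

Flow assignment:
  0 → 1: 5/16
  0 → 3: 7/17
  1 → 2: 5/10
  2 → 4: 5/17
  3 → 4: 7/7
  4 → 5: 12/12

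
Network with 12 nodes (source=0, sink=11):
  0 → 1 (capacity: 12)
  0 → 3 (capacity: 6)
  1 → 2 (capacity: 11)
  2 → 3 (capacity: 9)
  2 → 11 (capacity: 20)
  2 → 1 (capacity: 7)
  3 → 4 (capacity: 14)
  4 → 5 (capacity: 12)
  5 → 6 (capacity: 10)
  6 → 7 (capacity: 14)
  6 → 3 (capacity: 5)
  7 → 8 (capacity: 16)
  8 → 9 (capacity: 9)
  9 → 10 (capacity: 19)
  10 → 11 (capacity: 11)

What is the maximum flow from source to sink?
Maximum flow = 17

Max flow: 17

Flow assignment:
  0 → 1: 11/12
  0 → 3: 6/6
  1 → 2: 11/11
  2 → 11: 11/20
  3 → 4: 6/14
  4 → 5: 6/12
  5 → 6: 6/10
  6 → 7: 6/14
  7 → 8: 6/16
  8 → 9: 6/9
  9 → 10: 6/19
  10 → 11: 6/11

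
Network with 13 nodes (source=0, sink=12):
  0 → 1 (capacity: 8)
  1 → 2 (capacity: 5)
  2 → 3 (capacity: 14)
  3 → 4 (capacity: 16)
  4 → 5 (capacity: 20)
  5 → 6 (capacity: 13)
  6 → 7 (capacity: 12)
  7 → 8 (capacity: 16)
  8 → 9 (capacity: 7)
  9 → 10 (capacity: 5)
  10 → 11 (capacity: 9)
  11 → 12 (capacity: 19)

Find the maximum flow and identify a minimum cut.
Max flow = 5, Min cut edges: (9,10)

Maximum flow: 5
Minimum cut: (9,10)
Partition: S = [0, 1, 2, 3, 4, 5, 6, 7, 8, 9], T = [10, 11, 12]

Max-flow min-cut theorem verified: both equal 5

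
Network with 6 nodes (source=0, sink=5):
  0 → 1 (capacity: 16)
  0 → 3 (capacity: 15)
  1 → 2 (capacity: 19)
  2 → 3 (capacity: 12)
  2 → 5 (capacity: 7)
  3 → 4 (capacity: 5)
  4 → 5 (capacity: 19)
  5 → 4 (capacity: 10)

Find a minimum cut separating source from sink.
Min cut value = 12, edges: (2,5), (3,4)

Min cut value: 12
Partition: S = [0, 1, 2, 3], T = [4, 5]
Cut edges: (2,5), (3,4)

By max-flow min-cut theorem, max flow = min cut = 12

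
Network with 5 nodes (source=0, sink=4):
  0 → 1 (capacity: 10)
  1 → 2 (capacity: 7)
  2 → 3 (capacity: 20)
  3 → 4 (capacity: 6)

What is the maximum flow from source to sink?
Maximum flow = 6

Max flow: 6

Flow assignment:
  0 → 1: 6/10
  1 → 2: 6/7
  2 → 3: 6/20
  3 → 4: 6/6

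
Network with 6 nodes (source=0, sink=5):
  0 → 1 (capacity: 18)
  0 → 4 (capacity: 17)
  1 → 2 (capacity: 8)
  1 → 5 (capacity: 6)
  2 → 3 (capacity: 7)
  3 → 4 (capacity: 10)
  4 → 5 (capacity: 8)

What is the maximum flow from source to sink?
Maximum flow = 14

Max flow: 14

Flow assignment:
  0 → 1: 13/18
  0 → 4: 1/17
  1 → 2: 7/8
  1 → 5: 6/6
  2 → 3: 7/7
  3 → 4: 7/10
  4 → 5: 8/8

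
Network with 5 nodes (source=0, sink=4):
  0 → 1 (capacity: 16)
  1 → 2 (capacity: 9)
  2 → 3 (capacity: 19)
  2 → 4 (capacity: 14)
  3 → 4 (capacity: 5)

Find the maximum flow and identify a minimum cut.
Max flow = 9, Min cut edges: (1,2)

Maximum flow: 9
Minimum cut: (1,2)
Partition: S = [0, 1], T = [2, 3, 4]

Max-flow min-cut theorem verified: both equal 9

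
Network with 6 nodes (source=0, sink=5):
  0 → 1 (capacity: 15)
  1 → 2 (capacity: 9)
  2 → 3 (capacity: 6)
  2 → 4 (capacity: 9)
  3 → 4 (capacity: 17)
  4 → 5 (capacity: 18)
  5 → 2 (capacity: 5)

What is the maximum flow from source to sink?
Maximum flow = 9

Max flow: 9

Flow assignment:
  0 → 1: 9/15
  1 → 2: 9/9
  2 → 4: 9/9
  4 → 5: 9/18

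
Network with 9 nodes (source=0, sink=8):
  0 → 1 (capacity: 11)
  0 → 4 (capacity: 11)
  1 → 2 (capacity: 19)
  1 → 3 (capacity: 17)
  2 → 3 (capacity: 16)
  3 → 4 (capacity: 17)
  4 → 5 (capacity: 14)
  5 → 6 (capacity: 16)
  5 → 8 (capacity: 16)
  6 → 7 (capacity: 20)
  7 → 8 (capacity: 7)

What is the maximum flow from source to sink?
Maximum flow = 14

Max flow: 14

Flow assignment:
  0 → 1: 3/11
  0 → 4: 11/11
  1 → 3: 3/17
  3 → 4: 3/17
  4 → 5: 14/14
  5 → 8: 14/16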